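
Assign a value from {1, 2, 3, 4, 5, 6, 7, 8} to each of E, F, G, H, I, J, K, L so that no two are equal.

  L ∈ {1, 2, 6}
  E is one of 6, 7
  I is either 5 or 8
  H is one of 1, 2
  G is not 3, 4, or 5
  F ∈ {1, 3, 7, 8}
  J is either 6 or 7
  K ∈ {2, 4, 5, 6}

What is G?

8

The 8 variables draw from only 8 values {1, 2, 3, 4, 5, 6, 7, 8}, so each is used; only F can be 3, hence F = 3.
The 7 still-open variables together cover exactly {1, 2, 4, 5, 6, 7, 8} — 7 values for 7 variables — and 4 appears only in K's list, so K = 4.
The 6 still-open variables draw from only 6 values {1, 2, 5, 6, 7, 8}, so each is used; only I can be 5, hence I = 5.
Among the 5 still-open variables, 8 fits only G (and all 5 values in {1, 2, 6, 7, 8} must be used), so G = 8.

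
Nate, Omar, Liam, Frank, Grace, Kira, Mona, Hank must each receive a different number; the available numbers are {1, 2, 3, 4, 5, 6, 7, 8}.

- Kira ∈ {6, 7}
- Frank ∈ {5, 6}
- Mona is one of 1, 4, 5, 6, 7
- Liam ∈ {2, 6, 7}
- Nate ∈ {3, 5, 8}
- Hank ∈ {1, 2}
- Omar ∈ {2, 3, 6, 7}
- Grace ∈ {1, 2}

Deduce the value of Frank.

5

The 8 variables together cover exactly {1, 2, 3, 4, 5, 6, 7, 8} — 8 values for 8 variables — and 4 appears only in Mona's list, so Mona = 4.
The 7 still-open variables together cover exactly {1, 2, 3, 5, 6, 7, 8} — 7 values for 7 variables — and 8 appears only in Nate's list, so Nate = 8.
Among the 6 still-open variables, 3 fits only Omar (and all 6 values in {1, 2, 3, 5, 6, 7} must be used), so Omar = 3.
Among the 5 still-open variables, 5 fits only Frank (and all 5 values in {1, 2, 5, 6, 7} must be used), so Frank = 5.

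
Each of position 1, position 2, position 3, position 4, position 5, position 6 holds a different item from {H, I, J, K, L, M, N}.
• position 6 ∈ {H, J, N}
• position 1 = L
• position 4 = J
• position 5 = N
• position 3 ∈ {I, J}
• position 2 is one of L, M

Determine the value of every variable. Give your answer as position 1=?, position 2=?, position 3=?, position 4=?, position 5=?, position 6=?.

position 1=L, position 2=M, position 3=I, position 4=J, position 5=N, position 6=H

position 1 has just one choice, so position 1 = L. Eliminate L elsewhere: position 2.
position 2 must be M (only option left).
position 4 has just one choice, so position 4 = J. Remove J from position 3, position 6.
position 5 has just one choice, so position 5 = N. Eliminate N elsewhere: position 6.
position 6 must be H (only option left).
That leaves position 3 = I.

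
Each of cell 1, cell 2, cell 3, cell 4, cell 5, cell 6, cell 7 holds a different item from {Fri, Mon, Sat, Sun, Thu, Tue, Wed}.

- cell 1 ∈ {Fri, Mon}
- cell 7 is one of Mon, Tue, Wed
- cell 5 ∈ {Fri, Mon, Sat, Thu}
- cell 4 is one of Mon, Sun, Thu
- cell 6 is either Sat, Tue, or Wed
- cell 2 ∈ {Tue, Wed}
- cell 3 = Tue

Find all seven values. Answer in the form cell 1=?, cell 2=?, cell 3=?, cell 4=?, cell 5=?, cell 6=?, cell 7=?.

cell 1=Fri, cell 2=Wed, cell 3=Tue, cell 4=Sun, cell 5=Thu, cell 6=Sat, cell 7=Mon

cell 3 must be Tue (only option left). Strike Tue from cell 2, cell 6, cell 7.
cell 2 has just one choice, so cell 2 = Wed. Eliminate Wed elsewhere: cell 6, cell 7.
cell 6 has just one choice, so cell 6 = Sat. Strike Sat from cell 5.
cell 7's domain is down to {Mon}, so cell 7 = Mon. So cell 1, cell 4, cell 5 can't be Mon.
cell 1 has just one choice, so cell 1 = Fri. Remove Fri from cell 5.
cell 5's domain is down to {Thu}, so cell 5 = Thu. Remove Thu from cell 4.
cell 4's domain is down to {Sun}, so cell 4 = Sun.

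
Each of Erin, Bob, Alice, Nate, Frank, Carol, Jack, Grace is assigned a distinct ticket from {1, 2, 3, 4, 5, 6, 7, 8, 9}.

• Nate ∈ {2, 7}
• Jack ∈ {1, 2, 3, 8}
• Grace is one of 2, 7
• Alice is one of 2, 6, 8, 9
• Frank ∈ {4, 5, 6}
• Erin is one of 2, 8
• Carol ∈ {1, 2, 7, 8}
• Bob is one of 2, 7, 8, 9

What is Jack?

Nate and Grace between them cover only {2, 7} — a naked pair. Remove those values from Erin, Bob, Alice, Carol, Jack.
Erin must be 8 (only option left). Remove 8 from Bob, Alice, Carol, Jack.
Bob must be 9 (only option left). Strike 9 from Alice.
That leaves Alice = 6. Strike 6 from Frank.
Carol has just one choice, so Carol = 1. Strike 1 from Jack.
So Jack = 3.

3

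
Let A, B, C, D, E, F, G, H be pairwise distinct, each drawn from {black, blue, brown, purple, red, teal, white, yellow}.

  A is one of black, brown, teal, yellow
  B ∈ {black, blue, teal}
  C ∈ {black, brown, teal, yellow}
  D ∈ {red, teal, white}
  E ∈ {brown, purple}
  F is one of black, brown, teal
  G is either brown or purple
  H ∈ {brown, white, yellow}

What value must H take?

white

Among the 8 variables, blue fits only B (and all 8 values in {black, blue, brown, purple, red, teal, white, yellow} must be used), so B = blue.
The 7 still-open variables draw from only 7 values {black, brown, purple, red, teal, white, yellow}, so each is used; only D can be red, hence D = red.
Among the 6 still-open variables, white fits only H (and all 6 values in {black, brown, purple, teal, white, yellow} must be used), so H = white.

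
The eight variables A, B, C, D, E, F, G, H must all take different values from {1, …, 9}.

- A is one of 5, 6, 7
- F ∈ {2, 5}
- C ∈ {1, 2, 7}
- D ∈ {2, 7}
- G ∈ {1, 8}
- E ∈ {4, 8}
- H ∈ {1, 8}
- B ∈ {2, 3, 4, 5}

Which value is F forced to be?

5

The 8 variables together cover exactly {1, 2, 3, 4, 5, 6, 7, 8} — 8 values for 8 variables — and 3 appears only in B's list, so B = 3.
The 7 still-open variables together cover exactly {1, 2, 4, 5, 6, 7, 8} — 7 values for 7 variables — and 4 appears only in E's list, so E = 4.
The 6 still-open variables together cover exactly {1, 2, 5, 6, 7, 8} — 6 values for 6 variables — and 6 appears only in A's list, so A = 6.
The 5 still-open variables draw from only 5 values {1, 2, 5, 7, 8}, so each is used; only F can be 5, hence F = 5.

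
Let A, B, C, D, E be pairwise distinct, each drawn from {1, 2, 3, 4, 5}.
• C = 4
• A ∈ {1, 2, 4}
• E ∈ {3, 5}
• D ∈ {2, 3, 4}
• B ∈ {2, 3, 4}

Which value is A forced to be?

C's domain is down to {4}, so C = 4. Remove 4 from A, B, D.
The 4 still-open variables together cover exactly {1, 2, 3, 5} — 4 values for 4 variables — and 1 appears only in A's list, so A = 1.

1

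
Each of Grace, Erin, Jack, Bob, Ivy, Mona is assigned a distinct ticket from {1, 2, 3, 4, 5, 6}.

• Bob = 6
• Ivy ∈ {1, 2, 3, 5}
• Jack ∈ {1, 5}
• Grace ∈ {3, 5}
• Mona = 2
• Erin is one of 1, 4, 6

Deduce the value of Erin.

4

Bob's domain is down to {6}, so Bob = 6. Eliminate 6 elsewhere: Erin.
That leaves Mona = 2. Eliminate 2 elsewhere: Ivy.
The 4 still-open variables together cover exactly {1, 3, 4, 5} — 4 values for 4 variables — and 4 appears only in Erin's list, so Erin = 4.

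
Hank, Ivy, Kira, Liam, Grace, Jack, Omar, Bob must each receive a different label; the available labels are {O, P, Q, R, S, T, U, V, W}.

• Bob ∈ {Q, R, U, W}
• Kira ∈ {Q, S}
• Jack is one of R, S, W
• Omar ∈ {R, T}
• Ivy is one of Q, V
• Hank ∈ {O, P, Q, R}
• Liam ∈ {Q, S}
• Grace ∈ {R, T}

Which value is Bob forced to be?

Kira and Liam share exactly the 2 values {Q, S}; by pigeonhole those values go to them, so strike Q, S from Hank, Ivy, Jack, Bob.
That leaves Ivy = V.
The 2 variables Grace and Omar are confined to {R, T}, which locks those values in; drop them from Hank, Jack, Bob.
That leaves Jack = W. So Bob can't be W.
So Bob = U.

U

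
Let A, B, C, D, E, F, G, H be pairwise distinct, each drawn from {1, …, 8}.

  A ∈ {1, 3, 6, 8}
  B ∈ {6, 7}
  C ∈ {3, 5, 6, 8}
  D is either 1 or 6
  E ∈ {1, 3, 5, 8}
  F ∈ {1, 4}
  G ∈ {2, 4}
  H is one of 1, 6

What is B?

Among the 8 variables, 2 fits only G (and all 8 values in {1, 2, 3, 4, 5, 6, 7, 8} must be used), so G = 2.
The 7 still-open variables draw from only 7 values {1, 3, 4, 5, 6, 7, 8}, so each is used; only F can be 4, hence F = 4.
Among the 6 still-open variables, 7 fits only B (and all 6 values in {1, 3, 5, 6, 7, 8} must be used), so B = 7.

7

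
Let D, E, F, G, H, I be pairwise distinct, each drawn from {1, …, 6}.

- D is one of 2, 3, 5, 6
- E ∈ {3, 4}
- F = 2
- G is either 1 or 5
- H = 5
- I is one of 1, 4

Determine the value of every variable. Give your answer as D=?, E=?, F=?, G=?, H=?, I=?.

F must be 2 (only option left). Strike 2 from D.
H must be 5 (only option left). Strike 5 from D, G.
G must be 1 (only option left). Eliminate 1 elsewhere: I.
I's domain is down to {4}, so I = 4. Eliminate 4 elsewhere: E.
E has just one choice, so E = 3. So D can't be 3.
That leaves D = 6.

D=6, E=3, F=2, G=1, H=5, I=4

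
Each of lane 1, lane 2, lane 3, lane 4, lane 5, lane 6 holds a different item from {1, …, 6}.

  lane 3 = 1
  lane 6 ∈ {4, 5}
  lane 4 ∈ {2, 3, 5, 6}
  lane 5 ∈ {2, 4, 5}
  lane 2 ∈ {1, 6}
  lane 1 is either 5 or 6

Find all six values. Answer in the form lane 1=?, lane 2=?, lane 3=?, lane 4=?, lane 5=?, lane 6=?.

lane 3 must be 1 (only option left). Eliminate 1 elsewhere: lane 2.
lane 2 must be 6 (only option left). Strike 6 from lane 1, lane 4.
That leaves lane 1 = 5. Eliminate 5 elsewhere: lane 4, lane 5, lane 6.
That leaves lane 6 = 4. Eliminate 4 elsewhere: lane 5.
lane 5 has just one choice, so lane 5 = 2. Remove 2 from lane 4.
lane 4's domain is down to {3}, so lane 4 = 3.

lane 1=5, lane 2=6, lane 3=1, lane 4=3, lane 5=2, lane 6=4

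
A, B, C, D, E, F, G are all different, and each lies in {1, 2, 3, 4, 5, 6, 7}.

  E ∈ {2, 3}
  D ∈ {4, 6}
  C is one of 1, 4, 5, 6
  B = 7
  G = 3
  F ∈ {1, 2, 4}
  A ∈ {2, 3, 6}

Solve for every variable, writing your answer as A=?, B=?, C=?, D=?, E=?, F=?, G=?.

B has just one choice, so B = 7.
G must be 3 (only option left). So A, E can't be 3.
E must be 2 (only option left). So A, F can't be 2.
A must be 6 (only option left). Remove 6 from C, D.
D has just one choice, so D = 4. Remove 4 from C, F.
F's domain is down to {1}, so F = 1. Eliminate 1 elsewhere: C.
That leaves C = 5.

A=6, B=7, C=5, D=4, E=2, F=1, G=3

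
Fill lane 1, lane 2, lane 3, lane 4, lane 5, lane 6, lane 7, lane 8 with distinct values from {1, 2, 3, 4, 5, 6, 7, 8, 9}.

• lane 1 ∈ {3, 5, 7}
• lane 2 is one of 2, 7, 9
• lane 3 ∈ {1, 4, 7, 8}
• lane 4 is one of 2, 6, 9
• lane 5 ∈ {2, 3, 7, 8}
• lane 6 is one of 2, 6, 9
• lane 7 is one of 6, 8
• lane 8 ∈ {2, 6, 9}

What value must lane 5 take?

3

lane 4, lane 6, lane 8 share exactly the 3 values {2, 6, 9}; by pigeonhole those values go to them, so strike 2, 6, 9 from lane 2, lane 5, lane 7.
lane 2 must be 7 (only option left). Strike 7 from lane 1, lane 3, lane 5.
lane 7 must be 8 (only option left). Remove 8 from lane 3, lane 5.
So lane 5 = 3.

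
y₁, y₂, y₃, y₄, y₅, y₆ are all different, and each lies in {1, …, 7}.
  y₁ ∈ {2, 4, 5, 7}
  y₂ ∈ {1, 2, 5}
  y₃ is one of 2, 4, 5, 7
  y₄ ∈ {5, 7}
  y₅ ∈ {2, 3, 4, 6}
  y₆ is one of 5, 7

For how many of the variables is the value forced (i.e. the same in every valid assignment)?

1

y₄ and y₆ share exactly the 2 values {5, 7}; by pigeonhole those values go to them, so strike 5, 7 from y₁, y₂, y₃.
y₁ and y₃ between them cover only {2, 4} — a naked pair. Remove those values from y₂, y₅.
That leaves y₂ = 1.
Determined: y₂=1. The other variables each still have more than one consistent value. That makes 1.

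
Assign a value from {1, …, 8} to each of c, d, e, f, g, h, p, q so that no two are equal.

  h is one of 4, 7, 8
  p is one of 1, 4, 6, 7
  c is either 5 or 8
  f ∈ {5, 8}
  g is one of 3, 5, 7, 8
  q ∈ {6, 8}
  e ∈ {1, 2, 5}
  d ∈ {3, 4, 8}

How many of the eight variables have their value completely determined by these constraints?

3

The 8 variables together cover exactly {1, 2, 3, 4, 5, 6, 7, 8} — 8 values for 8 variables — and 2 appears only in e's list, so e = 2.
The 7 still-open variables draw from only 7 values {1, 3, 4, 5, 6, 7, 8}, so each is used; only p can be 1, hence p = 1.
The 6 still-open variables draw from only 6 values {3, 4, 5, 6, 7, 8}, so each is used; only q can be 6, hence q = 6.
The 2 variables c and f are confined to {5, 8}, which locks those values in; drop them from d, g, h.
Determined: e=2, p=1, q=6. The other variables each still have more than one consistent value. That makes 3.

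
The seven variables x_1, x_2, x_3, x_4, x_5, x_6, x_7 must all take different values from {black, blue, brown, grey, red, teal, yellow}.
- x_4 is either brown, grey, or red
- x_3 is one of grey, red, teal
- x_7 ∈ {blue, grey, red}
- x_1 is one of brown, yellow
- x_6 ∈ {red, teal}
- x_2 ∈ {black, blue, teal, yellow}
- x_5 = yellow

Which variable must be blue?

x_5 has just one choice, so x_5 = yellow. Eliminate yellow elsewhere: x_1, x_2.
x_1 has just one choice, so x_1 = brown. Remove brown from x_4.
Among the 5 still-open variables, black fits only x_2 (and all 5 values in {black, blue, grey, red, teal} must be used), so x_2 = black.
The 4 still-open variables draw from only 4 values {blue, grey, red, teal}, so each is used; only x_7 can be blue, hence x_7 = blue.

x_7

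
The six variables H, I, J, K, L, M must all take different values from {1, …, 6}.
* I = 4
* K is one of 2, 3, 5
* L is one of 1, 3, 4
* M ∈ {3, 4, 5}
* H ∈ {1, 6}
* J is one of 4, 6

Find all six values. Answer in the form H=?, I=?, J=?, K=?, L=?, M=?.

H=1, I=4, J=6, K=2, L=3, M=5

I must be 4 (only option left). Eliminate 4 elsewhere: J, L, M.
J must be 6 (only option left). Strike 6 from H.
That leaves H = 1. Remove 1 from L.
That leaves L = 3. Remove 3 from K, M.
M must be 5 (only option left). Remove 5 from K.
That leaves K = 2.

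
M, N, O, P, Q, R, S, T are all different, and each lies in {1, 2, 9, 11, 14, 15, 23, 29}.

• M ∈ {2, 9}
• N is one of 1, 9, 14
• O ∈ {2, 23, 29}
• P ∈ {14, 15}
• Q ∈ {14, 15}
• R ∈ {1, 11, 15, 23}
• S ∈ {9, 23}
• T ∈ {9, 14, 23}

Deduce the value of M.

The 8 variables draw from only 8 values {1, 2, 9, 11, 14, 15, 23, 29}, so each is used; only R can be 11, hence R = 11.
Among the 7 still-open variables, 1 fits only N (and all 7 values in {1, 2, 9, 14, 15, 23, 29} must be used), so N = 1.
The 6 still-open variables together cover exactly {2, 9, 14, 15, 23, 29} — 6 values for 6 variables — and 29 appears only in O's list, so O = 29.
The 5 still-open variables draw from only 5 values {2, 9, 14, 15, 23}, so each is used; only M can be 2, hence M = 2.

2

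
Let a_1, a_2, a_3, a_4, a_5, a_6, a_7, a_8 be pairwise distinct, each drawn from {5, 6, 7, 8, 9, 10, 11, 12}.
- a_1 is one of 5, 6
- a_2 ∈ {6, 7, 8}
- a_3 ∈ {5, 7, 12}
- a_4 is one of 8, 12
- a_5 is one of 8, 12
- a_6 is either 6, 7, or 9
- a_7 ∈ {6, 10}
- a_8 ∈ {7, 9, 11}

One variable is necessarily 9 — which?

a_6

The 8 variables together cover exactly {5, 6, 7, 8, 9, 10, 11, 12} — 8 values for 8 variables — and 10 appears only in a_7's list, so a_7 = 10.
The 7 still-open variables draw from only 7 values {5, 6, 7, 8, 9, 11, 12}, so each is used; only a_8 can be 11, hence a_8 = 11.
Among the 6 still-open variables, 9 fits only a_6 (and all 6 values in {5, 6, 7, 8, 9, 12} must be used), so a_6 = 9.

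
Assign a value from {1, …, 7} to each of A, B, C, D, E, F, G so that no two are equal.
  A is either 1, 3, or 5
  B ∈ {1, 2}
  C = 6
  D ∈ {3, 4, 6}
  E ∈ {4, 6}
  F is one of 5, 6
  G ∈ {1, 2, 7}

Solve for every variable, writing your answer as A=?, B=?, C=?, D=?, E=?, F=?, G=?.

C's domain is down to {6}, so C = 6. Remove 6 from D, E, F.
That leaves E = 4. Strike 4 from D.
F has just one choice, so F = 5. Strike 5 from A.
D must be 3 (only option left). Eliminate 3 elsewhere: A.
That leaves A = 1. Remove 1 from B, G.
That leaves B = 2. So G can't be 2.
That leaves G = 7.

A=1, B=2, C=6, D=3, E=4, F=5, G=7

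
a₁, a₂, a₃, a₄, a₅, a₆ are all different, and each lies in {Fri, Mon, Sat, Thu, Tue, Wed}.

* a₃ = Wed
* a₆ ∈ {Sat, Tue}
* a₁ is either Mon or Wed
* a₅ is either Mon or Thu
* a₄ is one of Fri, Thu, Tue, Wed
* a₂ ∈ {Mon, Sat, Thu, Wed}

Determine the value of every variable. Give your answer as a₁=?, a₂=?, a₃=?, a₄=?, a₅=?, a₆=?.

a₃ has just one choice, so a₃ = Wed. Strike Wed from a₁, a₂, a₄.
That leaves a₁ = Mon. Eliminate Mon elsewhere: a₂, a₅.
That leaves a₅ = Thu. Eliminate Thu elsewhere: a₂, a₄.
a₂ must be Sat (only option left). So a₆ can't be Sat.
a₆ must be Tue (only option left). Strike Tue from a₄.
a₄'s domain is down to {Fri}, so a₄ = Fri.

a₁=Mon, a₂=Sat, a₃=Wed, a₄=Fri, a₅=Thu, a₆=Tue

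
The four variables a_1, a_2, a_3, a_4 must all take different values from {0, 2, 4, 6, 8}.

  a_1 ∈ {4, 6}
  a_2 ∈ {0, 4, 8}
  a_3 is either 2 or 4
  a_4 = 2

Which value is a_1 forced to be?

a_4's domain is down to {2}, so a_4 = 2. Remove 2 from a_3.
a_3's domain is down to {4}, so a_3 = 4. Remove 4 from a_1, a_2.
So a_1 = 6.

6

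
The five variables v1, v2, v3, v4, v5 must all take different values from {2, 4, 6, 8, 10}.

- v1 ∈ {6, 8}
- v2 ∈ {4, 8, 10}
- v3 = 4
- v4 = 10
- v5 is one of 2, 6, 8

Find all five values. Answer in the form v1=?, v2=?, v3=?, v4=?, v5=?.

v1=6, v2=8, v3=4, v4=10, v5=2

v3's domain is down to {4}, so v3 = 4. Eliminate 4 elsewhere: v2.
v4 must be 10 (only option left). So v2 can't be 10.
v2's domain is down to {8}, so v2 = 8. So v1, v5 can't be 8.
v1 has just one choice, so v1 = 6. So v5 can't be 6.
v5 must be 2 (only option left).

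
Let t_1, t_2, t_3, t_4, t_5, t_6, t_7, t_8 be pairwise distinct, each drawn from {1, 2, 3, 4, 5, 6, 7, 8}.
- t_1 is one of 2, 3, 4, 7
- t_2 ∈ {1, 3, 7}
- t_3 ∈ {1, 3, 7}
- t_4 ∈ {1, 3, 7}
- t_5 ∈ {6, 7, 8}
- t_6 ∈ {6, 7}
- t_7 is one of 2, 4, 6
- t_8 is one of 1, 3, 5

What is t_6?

6

The 8 variables together cover exactly {1, 2, 3, 4, 5, 6, 7, 8} — 8 values for 8 variables — and 5 appears only in t_8's list, so t_8 = 5.
Among the 7 still-open variables, 8 fits only t_5 (and all 7 values in {1, 2, 3, 4, 6, 7, 8} must be used), so t_5 = 8.
t_2, t_3, t_4 between them cover only {1, 3, 7} — a naked triple. Remove those values from t_1, t_6.
So t_6 = 6.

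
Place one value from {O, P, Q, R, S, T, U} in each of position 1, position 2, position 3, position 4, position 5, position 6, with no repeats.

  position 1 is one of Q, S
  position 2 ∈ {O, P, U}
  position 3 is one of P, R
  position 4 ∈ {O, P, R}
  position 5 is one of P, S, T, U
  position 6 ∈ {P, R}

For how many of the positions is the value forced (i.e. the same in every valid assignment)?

2

The 2 variables position 3 and position 6 are confined to {P, R}, which locks those values in; drop them from position 2, position 4, position 5.
position 4 must be O (only option left). Strike O from position 2.
position 2's domain is down to {U}, so position 2 = U. Eliminate U elsewhere: position 5.
Determined: position 2=U, position 4=O. The other positions each still have more than one consistent value. That makes 2.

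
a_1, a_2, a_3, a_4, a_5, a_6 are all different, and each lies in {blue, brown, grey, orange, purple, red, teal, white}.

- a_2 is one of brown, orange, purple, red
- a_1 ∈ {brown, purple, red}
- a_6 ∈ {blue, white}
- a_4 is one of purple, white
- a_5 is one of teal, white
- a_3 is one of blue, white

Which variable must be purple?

a_3 and a_6 between them cover only {blue, white} — a naked pair. Remove those values from a_4, a_5.
So purple goes to a_4.

a_4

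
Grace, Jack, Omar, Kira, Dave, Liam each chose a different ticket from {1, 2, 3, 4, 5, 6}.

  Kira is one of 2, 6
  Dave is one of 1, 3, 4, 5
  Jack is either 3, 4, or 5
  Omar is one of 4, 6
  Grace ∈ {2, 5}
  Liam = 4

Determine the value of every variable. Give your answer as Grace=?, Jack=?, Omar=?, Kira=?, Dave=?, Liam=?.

Liam has just one choice, so Liam = 4. Strike 4 from Jack, Omar, Dave.
That leaves Omar = 6. So Kira can't be 6.
That leaves Kira = 2. Strike 2 from Grace.
Grace's domain is down to {5}, so Grace = 5. So Jack, Dave can't be 5.
Jack has just one choice, so Jack = 3. Remove 3 from Dave.
Dave's domain is down to {1}, so Dave = 1.

Grace=5, Jack=3, Omar=6, Kira=2, Dave=1, Liam=4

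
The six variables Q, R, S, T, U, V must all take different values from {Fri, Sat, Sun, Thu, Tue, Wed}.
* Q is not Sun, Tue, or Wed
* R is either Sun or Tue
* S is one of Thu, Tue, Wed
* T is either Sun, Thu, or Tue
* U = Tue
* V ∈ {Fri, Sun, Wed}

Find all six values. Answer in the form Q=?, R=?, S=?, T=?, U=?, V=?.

U's domain is down to {Tue}, so U = Tue. So R, S, T can't be Tue.
R has just one choice, so R = Sun. Strike Sun from T, V.
That leaves T = Thu. Eliminate Thu elsewhere: Q, S.
That leaves S = Wed. Strike Wed from V.
V has just one choice, so V = Fri. Strike Fri from Q.
Q has just one choice, so Q = Sat.

Q=Sat, R=Sun, S=Wed, T=Thu, U=Tue, V=Fri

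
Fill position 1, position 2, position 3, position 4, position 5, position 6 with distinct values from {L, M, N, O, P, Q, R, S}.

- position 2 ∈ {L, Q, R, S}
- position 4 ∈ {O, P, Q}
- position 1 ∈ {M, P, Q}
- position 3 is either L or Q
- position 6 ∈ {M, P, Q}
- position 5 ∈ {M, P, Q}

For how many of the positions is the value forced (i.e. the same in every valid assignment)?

The 3 variables position 1, position 5, position 6 are confined to {M, P, Q}, which locks those values in; drop them from position 2, position 3, position 4.
position 3 must be L (only option left). So position 2 can't be L.
That leaves position 4 = O.
Determined: position 3=L, position 4=O. The other positions each still have more than one consistent value. That makes 2.

2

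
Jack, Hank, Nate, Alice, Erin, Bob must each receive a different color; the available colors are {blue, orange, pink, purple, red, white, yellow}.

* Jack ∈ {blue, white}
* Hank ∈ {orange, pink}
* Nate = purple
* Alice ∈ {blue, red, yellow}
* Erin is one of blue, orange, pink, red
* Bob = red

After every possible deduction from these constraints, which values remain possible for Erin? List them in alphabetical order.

Nate has just one choice, so Nate = purple.
Bob's domain is down to {red}, so Bob = red. So Alice, Erin can't be red.
No further eliminations apply; Erin can still be any of blue, orange, pink.

blue, orange, pink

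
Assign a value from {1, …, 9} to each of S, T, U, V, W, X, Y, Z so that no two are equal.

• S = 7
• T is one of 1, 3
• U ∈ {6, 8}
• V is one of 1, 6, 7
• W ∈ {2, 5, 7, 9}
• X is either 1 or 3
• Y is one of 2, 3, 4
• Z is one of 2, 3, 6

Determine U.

8

S must be 7 (only option left). Strike 7 from V, W.
T and X share exactly the 2 values {1, 3}; by pigeonhole those values go to them, so strike 1, 3 from V, Y, Z.
V has just one choice, so V = 6. So U, Z can't be 6.
So U = 8.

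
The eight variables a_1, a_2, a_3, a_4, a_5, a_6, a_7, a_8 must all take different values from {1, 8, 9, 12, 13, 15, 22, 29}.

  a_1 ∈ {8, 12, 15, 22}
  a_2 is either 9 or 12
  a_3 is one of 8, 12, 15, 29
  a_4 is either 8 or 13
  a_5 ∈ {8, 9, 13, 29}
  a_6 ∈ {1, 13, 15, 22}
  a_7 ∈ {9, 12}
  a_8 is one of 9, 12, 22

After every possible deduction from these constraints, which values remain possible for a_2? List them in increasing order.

The 8 variables draw from only 8 values {1, 8, 9, 12, 13, 15, 22, 29}, so each is used; only a_6 can be 1, hence a_6 = 1.
a_2 and a_7 share exactly the 2 values {9, 12}; by pigeonhole those values go to them, so strike 9, 12 from a_1, a_3, a_5, a_8.
That leaves a_8 = 22. Eliminate 22 elsewhere: a_1.
No further eliminations apply; a_2 can still be any of 9, 12.

9, 12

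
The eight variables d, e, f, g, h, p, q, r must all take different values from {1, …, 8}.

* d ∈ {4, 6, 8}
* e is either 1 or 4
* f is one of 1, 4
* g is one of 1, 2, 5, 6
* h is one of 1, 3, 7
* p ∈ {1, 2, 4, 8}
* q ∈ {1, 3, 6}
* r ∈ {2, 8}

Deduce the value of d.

6

The 8 variables draw from only 8 values {1, 2, 3, 4, 5, 6, 7, 8}, so each is used; only g can be 5, hence g = 5.
The 7 still-open variables together cover exactly {1, 2, 3, 4, 6, 7, 8} — 7 values for 7 variables — and 7 appears only in h's list, so h = 7.
Among the 6 still-open variables, 3 fits only q (and all 6 values in {1, 2, 3, 4, 6, 8} must be used), so q = 3.
The 5 still-open variables together cover exactly {1, 2, 4, 6, 8} — 5 values for 5 variables — and 6 appears only in d's list, so d = 6.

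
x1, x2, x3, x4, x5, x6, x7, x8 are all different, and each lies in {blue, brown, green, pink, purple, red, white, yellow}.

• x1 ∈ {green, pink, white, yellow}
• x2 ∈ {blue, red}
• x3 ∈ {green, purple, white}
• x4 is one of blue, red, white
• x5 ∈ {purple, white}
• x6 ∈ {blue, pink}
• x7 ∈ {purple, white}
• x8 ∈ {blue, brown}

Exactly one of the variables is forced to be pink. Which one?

The 8 variables draw from only 8 values {blue, brown, green, pink, purple, red, white, yellow}, so each is used; only x8 can be brown, hence x8 = brown.
Among the 7 still-open variables, yellow fits only x1 (and all 7 values in {blue, green, pink, purple, red, white, yellow} must be used), so x1 = yellow.
The 6 still-open variables together cover exactly {blue, green, pink, purple, red, white} — 6 values for 6 variables — and green appears only in x3's list, so x3 = green.
Among the 5 still-open variables, pink fits only x6 (and all 5 values in {blue, pink, purple, red, white} must be used), so x6 = pink.

x6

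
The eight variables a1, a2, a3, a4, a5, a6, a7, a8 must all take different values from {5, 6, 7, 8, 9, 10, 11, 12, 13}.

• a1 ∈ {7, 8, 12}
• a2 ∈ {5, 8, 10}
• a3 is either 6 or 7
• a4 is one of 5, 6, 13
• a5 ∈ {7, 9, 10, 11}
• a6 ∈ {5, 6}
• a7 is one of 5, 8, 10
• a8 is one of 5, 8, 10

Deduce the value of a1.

12

a2, a7, a8 share exactly the 3 values {5, 8, 10}; by pigeonhole those values go to them, so strike 5, 8, 10 from a1, a4, a5, a6.
a6's domain is down to {6}, so a6 = 6. Eliminate 6 elsewhere: a3, a4.
a3's domain is down to {7}, so a3 = 7. Eliminate 7 elsewhere: a1, a5.
So a1 = 12.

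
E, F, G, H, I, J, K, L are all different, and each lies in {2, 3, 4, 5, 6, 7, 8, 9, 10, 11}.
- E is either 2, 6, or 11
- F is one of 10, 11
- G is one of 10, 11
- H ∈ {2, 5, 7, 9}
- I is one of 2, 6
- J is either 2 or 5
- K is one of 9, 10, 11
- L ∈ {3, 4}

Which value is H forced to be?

7

F and G between them cover only {10, 11} — a naked pair. Remove those values from E, K.
K's domain is down to {9}, so K = 9. So H can't be 9.
The 2 variables E and I are confined to {2, 6}, which locks those values in; drop them from H, J.
J must be 5 (only option left). So H can't be 5.
So H = 7.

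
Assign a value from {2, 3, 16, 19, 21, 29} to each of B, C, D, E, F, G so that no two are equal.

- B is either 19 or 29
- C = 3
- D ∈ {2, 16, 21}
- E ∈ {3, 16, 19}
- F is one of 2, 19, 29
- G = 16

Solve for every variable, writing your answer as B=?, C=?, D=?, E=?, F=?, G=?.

C must be 3 (only option left). So E can't be 3.
G must be 16 (only option left). Strike 16 from D, E.
E must be 19 (only option left). Remove 19 from B, F.
That leaves B = 29. Remove 29 from F.
F has just one choice, so F = 2. Remove 2 from D.
That leaves D = 21.

B=29, C=3, D=21, E=19, F=2, G=16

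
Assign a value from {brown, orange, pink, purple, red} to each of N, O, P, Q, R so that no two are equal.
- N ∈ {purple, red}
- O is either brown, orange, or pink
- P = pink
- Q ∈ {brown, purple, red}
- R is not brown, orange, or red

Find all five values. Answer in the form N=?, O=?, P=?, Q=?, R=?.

N=red, O=orange, P=pink, Q=brown, R=purple

P must be pink (only option left). Strike pink from O, R.
That leaves R = purple. Eliminate purple elsewhere: N, Q.
N must be red (only option left). Remove red from Q.
Q must be brown (only option left). Strike brown from O.
That leaves O = orange.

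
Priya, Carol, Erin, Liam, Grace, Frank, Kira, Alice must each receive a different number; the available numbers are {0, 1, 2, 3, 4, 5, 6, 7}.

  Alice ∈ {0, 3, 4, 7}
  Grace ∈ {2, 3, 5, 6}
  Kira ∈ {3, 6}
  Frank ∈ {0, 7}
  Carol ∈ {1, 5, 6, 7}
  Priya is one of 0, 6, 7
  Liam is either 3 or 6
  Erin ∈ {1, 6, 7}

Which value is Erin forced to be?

The 8 variables draw from only 8 values {0, 1, 2, 3, 4, 5, 6, 7}, so each is used; only Grace can be 2, hence Grace = 2.
The 7 still-open variables together cover exactly {0, 1, 3, 4, 5, 6, 7} — 7 values for 7 variables — and 4 appears only in Alice's list, so Alice = 4.
Among the 6 still-open variables, 5 fits only Carol (and all 6 values in {0, 1, 3, 5, 6, 7} must be used), so Carol = 5.
Among the 5 still-open variables, 1 fits only Erin (and all 5 values in {0, 1, 3, 6, 7} must be used), so Erin = 1.

1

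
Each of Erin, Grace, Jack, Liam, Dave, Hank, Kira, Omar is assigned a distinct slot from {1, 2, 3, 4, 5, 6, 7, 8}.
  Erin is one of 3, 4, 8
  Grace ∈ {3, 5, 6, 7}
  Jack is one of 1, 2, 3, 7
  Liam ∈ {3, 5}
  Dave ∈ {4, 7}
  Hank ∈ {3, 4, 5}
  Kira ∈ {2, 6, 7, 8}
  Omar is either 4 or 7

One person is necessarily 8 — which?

The 8 variables draw from only 8 values {1, 2, 3, 4, 5, 6, 7, 8}, so each is used; only Jack can be 1, hence Jack = 1.
Among the 7 still-open variables, 2 fits only Kira (and all 7 values in {2, 3, 4, 5, 6, 7, 8} must be used), so Kira = 2.
The 6 still-open variables together cover exactly {3, 4, 5, 6, 7, 8} — 6 values for 6 variables — and 6 appears only in Grace's list, so Grace = 6.
The 5 still-open variables draw from only 5 values {3, 4, 5, 7, 8}, so each is used; only Erin can be 8, hence Erin = 8.

Erin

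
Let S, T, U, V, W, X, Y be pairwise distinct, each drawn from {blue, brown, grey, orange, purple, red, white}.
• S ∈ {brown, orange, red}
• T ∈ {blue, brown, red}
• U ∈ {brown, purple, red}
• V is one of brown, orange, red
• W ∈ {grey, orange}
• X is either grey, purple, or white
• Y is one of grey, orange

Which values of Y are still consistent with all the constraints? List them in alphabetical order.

grey, orange

Among the 7 variables, blue fits only T (and all 7 values in {blue, brown, grey, orange, purple, red, white} must be used), so T = blue.
Among the 6 still-open variables, white fits only X (and all 6 values in {brown, grey, orange, purple, red, white} must be used), so X = white.
The 5 still-open variables together cover exactly {brown, grey, orange, purple, red} — 5 values for 5 variables — and purple appears only in U's list, so U = purple.
The 2 variables W and Y are confined to {grey, orange}, which locks those values in; drop them from S, V.
No further eliminations apply; Y can still be any of grey, orange.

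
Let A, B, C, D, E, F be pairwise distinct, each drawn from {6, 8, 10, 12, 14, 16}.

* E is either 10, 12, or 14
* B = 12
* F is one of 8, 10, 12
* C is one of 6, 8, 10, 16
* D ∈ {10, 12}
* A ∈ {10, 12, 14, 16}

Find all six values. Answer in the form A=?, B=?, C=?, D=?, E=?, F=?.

A=16, B=12, C=6, D=10, E=14, F=8

B must be 12 (only option left). Strike 12 from A, D, E, F.
D's domain is down to {10}, so D = 10. So A, C, E, F can't be 10.
E's domain is down to {14}, so E = 14. Eliminate 14 elsewhere: A.
That leaves F = 8. Remove 8 from C.
A's domain is down to {16}, so A = 16. Remove 16 from C.
C must be 6 (only option left).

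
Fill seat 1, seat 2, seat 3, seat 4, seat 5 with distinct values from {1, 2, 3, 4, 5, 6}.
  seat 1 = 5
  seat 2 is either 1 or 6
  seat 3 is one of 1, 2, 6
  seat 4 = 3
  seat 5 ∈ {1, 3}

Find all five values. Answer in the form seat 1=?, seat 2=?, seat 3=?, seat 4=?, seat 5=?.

seat 1=5, seat 2=6, seat 3=2, seat 4=3, seat 5=1

seat 1's domain is down to {5}, so seat 1 = 5.
seat 4 must be 3 (only option left). Eliminate 3 elsewhere: seat 5.
seat 5's domain is down to {1}, so seat 5 = 1. Strike 1 from seat 2, seat 3.
seat 2 must be 6 (only option left). Eliminate 6 elsewhere: seat 3.
seat 3 has just one choice, so seat 3 = 2.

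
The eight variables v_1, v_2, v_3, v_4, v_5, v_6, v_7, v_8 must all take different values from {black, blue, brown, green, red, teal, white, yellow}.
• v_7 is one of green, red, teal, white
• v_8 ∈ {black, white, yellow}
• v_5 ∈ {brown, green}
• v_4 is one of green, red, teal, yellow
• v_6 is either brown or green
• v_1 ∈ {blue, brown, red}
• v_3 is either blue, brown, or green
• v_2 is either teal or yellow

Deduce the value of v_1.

red

The 8 variables draw from only 8 values {black, blue, brown, green, red, teal, white, yellow}, so each is used; only v_8 can be black, hence v_8 = black.
Among the 7 still-open variables, white fits only v_7 (and all 7 values in {blue, brown, green, red, teal, white, yellow} must be used), so v_7 = white.
The 2 variables v_5 and v_6 are confined to {brown, green}, which locks those values in; drop them from v_1, v_3, v_4.
v_3's domain is down to {blue}, so v_3 = blue. So v_1 can't be blue.
So v_1 = red.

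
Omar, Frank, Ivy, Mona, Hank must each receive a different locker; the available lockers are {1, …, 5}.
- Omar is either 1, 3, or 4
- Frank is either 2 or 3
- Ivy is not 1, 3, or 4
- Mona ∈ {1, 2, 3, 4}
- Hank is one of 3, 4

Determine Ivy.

5

The 5 variables draw from only 5 values {1, 2, 3, 4, 5}, so each is used; only Ivy can be 5, hence Ivy = 5.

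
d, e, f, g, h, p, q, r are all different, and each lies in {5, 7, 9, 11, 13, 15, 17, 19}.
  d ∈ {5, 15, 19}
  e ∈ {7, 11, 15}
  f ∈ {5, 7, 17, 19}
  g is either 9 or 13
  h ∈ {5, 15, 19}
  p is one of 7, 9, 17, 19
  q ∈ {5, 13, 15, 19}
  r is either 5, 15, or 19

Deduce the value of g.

The 8 variables draw from only 8 values {5, 7, 9, 11, 13, 15, 17, 19}, so each is used; only e can be 11, hence e = 11.
d, h, r between them cover only {5, 15, 19} — a naked triple. Remove those values from f, p, q.
q's domain is down to {13}, so q = 13. Strike 13 from g.
So g = 9.

9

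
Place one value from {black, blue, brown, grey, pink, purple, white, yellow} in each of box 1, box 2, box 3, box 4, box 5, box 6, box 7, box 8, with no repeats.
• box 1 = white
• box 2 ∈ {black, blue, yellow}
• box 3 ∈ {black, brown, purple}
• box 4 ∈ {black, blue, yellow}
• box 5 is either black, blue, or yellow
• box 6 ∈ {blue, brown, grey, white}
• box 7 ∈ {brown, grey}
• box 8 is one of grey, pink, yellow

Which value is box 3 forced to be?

box 1 must be white (only option left). Eliminate white elsewhere: box 6.
The 7 still-open variables draw from only 7 values {black, blue, brown, grey, pink, purple, yellow}, so each is used; only box 8 can be pink, hence box 8 = pink.
The 6 still-open variables draw from only 6 values {black, blue, brown, grey, purple, yellow}, so each is used; only box 3 can be purple, hence box 3 = purple.

purple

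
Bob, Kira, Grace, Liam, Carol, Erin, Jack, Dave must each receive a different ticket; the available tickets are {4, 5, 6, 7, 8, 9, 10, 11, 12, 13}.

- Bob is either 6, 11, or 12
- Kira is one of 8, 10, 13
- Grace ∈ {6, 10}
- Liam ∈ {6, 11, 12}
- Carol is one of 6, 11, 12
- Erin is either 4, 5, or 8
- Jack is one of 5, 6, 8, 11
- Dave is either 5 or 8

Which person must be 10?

Grace

Among the 8 variables, 4 fits only Erin (and all 8 values in {4, 5, 6, 8, 10, 11, 12, 13} must be used), so Erin = 4.
Among the 7 still-open variables, 13 fits only Kira (and all 7 values in {5, 6, 8, 10, 11, 12, 13} must be used), so Kira = 13.
The 6 still-open variables draw from only 6 values {5, 6, 8, 10, 11, 12}, so each is used; only Grace can be 10, hence Grace = 10.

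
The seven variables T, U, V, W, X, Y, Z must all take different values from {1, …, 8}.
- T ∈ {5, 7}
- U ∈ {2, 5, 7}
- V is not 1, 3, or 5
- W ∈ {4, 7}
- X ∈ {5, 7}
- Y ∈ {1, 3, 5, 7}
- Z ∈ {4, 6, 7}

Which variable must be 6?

Z

T and X between them cover only {5, 7} — a naked pair. Remove those values from U, V, W, Y, Z.
U's domain is down to {2}, so U = 2. Remove 2 from V.
W must be 4 (only option left). Remove 4 from V, Z.
So 6 goes to Z.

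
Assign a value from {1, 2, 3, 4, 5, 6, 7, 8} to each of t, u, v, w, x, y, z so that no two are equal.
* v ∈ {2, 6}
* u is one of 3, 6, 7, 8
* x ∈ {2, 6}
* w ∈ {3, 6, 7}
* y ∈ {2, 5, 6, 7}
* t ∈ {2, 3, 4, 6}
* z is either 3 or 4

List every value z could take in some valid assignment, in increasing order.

3, 4

The 7 variables together cover exactly {2, 3, 4, 5, 6, 7, 8} — 7 values for 7 variables — and 5 appears only in y's list, so y = 5.
Among the 6 still-open variables, 8 fits only u (and all 6 values in {2, 3, 4, 6, 7, 8} must be used), so u = 8.
Among the 5 still-open variables, 7 fits only w (and all 5 values in {2, 3, 4, 6, 7} must be used), so w = 7.
The 2 variables v and x are confined to {2, 6}, which locks those values in; drop them from t.
No further eliminations apply; z can still be any of 3, 4.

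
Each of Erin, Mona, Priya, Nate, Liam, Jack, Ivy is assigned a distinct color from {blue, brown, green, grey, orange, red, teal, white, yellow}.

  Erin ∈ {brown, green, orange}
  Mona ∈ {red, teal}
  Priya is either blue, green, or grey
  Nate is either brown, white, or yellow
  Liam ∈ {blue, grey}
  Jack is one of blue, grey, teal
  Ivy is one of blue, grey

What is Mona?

red

Liam and Ivy between them cover only {blue, grey} — a naked pair. Remove those values from Priya, Jack.
Priya must be green (only option left). Strike green from Erin.
Jack must be teal (only option left). So Mona can't be teal.
So Mona = red.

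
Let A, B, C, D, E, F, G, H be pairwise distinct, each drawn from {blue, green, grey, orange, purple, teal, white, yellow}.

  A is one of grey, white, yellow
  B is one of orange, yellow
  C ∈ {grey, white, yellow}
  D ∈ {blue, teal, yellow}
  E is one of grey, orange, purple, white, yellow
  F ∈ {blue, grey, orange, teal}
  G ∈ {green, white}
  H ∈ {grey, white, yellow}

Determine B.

orange

Among the 8 variables, green fits only G (and all 8 values in {blue, green, grey, orange, purple, teal, white, yellow} must be used), so G = green.
The 7 still-open variables draw from only 7 values {blue, grey, orange, purple, teal, white, yellow}, so each is used; only E can be purple, hence E = purple.
A, C, H share exactly the 3 values {grey, white, yellow}; by pigeonhole those values go to them, so strike grey, white, yellow from B, D, F.
So B = orange.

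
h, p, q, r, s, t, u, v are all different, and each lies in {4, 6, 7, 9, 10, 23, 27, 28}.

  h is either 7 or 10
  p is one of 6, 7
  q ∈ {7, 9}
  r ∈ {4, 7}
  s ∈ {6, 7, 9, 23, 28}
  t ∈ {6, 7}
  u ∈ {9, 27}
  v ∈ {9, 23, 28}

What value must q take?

9

Among the 8 variables, 4 fits only r (and all 8 values in {4, 6, 7, 9, 10, 23, 27, 28} must be used), so r = 4.
The 7 still-open variables draw from only 7 values {6, 7, 9, 10, 23, 27, 28}, so each is used; only h can be 10, hence h = 10.
The 6 still-open variables draw from only 6 values {6, 7, 9, 23, 27, 28}, so each is used; only u can be 27, hence u = 27.
The 2 variables p and t are confined to {6, 7}, which locks those values in; drop them from q, s.
So q = 9.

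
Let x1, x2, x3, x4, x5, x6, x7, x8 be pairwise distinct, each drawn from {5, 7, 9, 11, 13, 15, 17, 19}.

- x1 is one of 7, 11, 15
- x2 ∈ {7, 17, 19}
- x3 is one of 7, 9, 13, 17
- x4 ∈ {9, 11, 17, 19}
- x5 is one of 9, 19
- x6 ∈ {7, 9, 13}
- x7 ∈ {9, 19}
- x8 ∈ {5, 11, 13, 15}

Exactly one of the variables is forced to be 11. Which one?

The 8 variables draw from only 8 values {5, 7, 9, 11, 13, 15, 17, 19}, so each is used; only x8 can be 5, hence x8 = 5.
The 7 still-open variables draw from only 7 values {7, 9, 11, 13, 15, 17, 19}, so each is used; only x1 can be 15, hence x1 = 15.
The 6 still-open variables draw from only 6 values {7, 9, 11, 13, 17, 19}, so each is used; only x4 can be 11, hence x4 = 11.

x4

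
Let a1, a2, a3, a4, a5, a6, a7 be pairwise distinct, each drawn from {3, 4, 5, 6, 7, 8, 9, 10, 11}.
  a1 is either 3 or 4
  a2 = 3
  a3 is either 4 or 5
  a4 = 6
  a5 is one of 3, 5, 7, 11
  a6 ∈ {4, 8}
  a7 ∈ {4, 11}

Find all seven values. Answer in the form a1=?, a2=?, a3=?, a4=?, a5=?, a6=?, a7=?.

a1=4, a2=3, a3=5, a4=6, a5=7, a6=8, a7=11

a2 must be 3 (only option left). Eliminate 3 elsewhere: a1, a5.
That leaves a4 = 6.
a1's domain is down to {4}, so a1 = 4. Remove 4 from a3, a6, a7.
That leaves a3 = 5. So a5 can't be 5.
That leaves a6 = 8.
a7 has just one choice, so a7 = 11. Eliminate 11 elsewhere: a5.
That leaves a5 = 7.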